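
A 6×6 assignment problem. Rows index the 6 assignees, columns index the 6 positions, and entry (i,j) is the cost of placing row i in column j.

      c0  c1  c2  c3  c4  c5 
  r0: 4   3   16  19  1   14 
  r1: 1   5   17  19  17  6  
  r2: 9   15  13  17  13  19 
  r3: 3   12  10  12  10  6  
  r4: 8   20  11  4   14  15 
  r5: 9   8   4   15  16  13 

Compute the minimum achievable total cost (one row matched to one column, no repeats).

Minimum assignment cost: 29

optimal assignment: row0→col4 (cost 1), row1→col1 (cost 5), row2→col0 (cost 9), row3→col5 (cost 6), row4→col3 (cost 4), row5→col2 (cost 4)
total = 1 + 5 + 9 + 6 + 4 + 4 = 29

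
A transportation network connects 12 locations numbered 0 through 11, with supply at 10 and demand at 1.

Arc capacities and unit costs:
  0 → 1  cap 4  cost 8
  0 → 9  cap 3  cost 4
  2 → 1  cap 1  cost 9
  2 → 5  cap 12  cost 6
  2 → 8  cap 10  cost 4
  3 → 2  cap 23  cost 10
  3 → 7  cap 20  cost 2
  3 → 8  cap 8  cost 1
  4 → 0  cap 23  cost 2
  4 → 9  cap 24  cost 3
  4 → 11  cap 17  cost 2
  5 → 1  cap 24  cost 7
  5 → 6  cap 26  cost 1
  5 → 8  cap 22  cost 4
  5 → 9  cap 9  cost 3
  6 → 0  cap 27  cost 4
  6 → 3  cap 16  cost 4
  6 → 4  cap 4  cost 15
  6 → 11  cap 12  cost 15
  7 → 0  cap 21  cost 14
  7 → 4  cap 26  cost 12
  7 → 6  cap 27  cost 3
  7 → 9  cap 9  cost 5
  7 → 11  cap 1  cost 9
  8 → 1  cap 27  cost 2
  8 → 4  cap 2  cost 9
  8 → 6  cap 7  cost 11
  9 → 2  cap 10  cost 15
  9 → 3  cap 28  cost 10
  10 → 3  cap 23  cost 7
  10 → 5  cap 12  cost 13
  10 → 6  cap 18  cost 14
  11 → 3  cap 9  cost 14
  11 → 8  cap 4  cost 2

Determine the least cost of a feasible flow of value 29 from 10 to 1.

Minimum cost for 29 units: 516

shortest-cost path #1: 10→3→8→1 push 8 @ unit cost 10 (adds 80)
shortest-cost path #2: 10→5→8→1 push 12 @ unit cost 19 (adds 228)
shortest-cost path #3: 10→3→7→11→8→1 push 1 @ unit cost 22 (adds 22)
shortest-cost path #4: 10→3→2→8→1 push 6 @ unit cost 23 (adds 138)
shortest-cost path #5: 10→3→7→6→0→1 push 2 @ unit cost 24 (adds 48)
total cost = 516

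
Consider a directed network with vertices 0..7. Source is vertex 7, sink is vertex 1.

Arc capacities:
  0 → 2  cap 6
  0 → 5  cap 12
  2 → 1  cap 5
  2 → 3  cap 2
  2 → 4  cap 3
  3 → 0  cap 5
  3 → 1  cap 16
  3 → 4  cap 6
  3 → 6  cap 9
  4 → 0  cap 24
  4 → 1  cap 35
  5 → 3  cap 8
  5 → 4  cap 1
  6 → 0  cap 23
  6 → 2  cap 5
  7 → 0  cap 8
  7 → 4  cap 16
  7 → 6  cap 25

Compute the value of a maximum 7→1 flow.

augment #1: 7→4→1 bottleneck 16, total now 16
augment #2: 7→0→2→1 bottleneck 5, total now 21
augment #3: 7→0→2→3→1 bottleneck 1, total now 22
augment #4: 7→0→5→3→1 bottleneck 2, total now 24
augment #5: 7→6→2→3→1 bottleneck 1, total now 25
augment #6: 7→6→2→4→1 bottleneck 3, total now 28
augment #7: 7→6→0→5→3→1 bottleneck 6, total now 34
augment #8: 7→6→0→5→4→1 bottleneck 1, total now 35

Maximum flow value: 35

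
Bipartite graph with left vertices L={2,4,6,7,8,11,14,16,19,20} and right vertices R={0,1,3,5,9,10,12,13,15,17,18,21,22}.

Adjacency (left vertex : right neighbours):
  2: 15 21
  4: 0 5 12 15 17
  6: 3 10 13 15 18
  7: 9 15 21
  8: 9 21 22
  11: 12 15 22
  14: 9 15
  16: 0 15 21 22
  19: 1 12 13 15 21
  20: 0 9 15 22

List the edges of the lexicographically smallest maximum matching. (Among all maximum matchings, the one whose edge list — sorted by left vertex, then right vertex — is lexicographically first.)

Lex-smallest maximum matching: {(2,15), (4,5), (6,3), (7,9), (8,21), (11,12), (16,0), (19,1), (20,22)}

|M| = 9 (so the lex-smallest maximum matching has 9 edges)
process left vertices in ascending order; for each, take the smallest-labelled available neighbour that still permits 9 edges overall, or leave it unmatched if none does
lex-smallest matching: {2-15, 4-5, 6-3, 7-9, 8-21, 11-12, 16-0, 19-1, 20-22}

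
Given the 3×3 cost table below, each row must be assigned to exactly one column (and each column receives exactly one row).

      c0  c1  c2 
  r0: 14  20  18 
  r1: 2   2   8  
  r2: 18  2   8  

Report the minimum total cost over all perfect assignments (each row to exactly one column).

Minimum assignment cost: 22

optimal assignment: row0→col2 (cost 18), row1→col0 (cost 2), row2→col1 (cost 2)
total = 18 + 2 + 2 = 22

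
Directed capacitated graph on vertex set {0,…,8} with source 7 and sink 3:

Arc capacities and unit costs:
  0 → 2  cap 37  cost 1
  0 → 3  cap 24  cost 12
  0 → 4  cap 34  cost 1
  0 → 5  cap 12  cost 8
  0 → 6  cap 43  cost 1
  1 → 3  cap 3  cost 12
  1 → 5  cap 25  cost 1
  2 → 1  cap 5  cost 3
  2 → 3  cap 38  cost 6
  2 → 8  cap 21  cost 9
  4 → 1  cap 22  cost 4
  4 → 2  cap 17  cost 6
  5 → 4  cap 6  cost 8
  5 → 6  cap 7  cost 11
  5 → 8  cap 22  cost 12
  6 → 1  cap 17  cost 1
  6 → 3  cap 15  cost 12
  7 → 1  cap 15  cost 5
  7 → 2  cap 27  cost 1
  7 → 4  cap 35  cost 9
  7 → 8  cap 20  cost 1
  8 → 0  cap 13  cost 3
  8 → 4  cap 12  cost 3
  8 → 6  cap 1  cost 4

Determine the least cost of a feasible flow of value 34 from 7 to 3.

Minimum cost for 34 units: 266

shortest-cost path #1: 7→2→3 push 27 @ unit cost 7 (adds 189)
shortest-cost path #2: 7→8→0→2→3 push 7 @ unit cost 11 (adds 77)
total cost = 266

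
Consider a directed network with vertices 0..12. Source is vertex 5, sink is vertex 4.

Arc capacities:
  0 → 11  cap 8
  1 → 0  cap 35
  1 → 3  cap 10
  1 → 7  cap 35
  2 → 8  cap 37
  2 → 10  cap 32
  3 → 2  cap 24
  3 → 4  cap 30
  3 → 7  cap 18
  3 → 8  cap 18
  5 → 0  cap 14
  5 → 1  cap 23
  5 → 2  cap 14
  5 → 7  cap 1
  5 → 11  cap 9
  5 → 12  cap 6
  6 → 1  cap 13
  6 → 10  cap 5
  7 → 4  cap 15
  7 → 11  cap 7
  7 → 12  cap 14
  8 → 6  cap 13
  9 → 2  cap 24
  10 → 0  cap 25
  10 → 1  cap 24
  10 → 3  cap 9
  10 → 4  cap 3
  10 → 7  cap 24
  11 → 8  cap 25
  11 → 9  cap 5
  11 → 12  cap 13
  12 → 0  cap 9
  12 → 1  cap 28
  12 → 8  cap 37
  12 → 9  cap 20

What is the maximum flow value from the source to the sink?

augment #1: 5→7→4 bottleneck 1, total now 1
augment #2: 5→1→3→4 bottleneck 10, total now 11
augment #3: 5→1→7→4 bottleneck 13, total now 24
augment #4: 5→2→10→4 bottleneck 3, total now 27
augment #5: 5→2→10→3→4 bottleneck 9, total now 36
augment #6: 5→2→10→7→4 bottleneck 1, total now 37

Maximum flow value: 37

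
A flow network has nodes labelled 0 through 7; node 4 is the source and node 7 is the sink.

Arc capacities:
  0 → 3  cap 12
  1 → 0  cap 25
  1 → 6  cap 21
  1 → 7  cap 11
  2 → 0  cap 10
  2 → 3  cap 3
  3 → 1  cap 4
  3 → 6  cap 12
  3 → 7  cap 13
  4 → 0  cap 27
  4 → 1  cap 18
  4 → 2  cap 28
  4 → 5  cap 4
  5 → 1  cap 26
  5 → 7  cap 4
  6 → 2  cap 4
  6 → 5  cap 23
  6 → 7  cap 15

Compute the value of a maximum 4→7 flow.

augment #1: 4→1→7 bottleneck 11, total now 11
augment #2: 4→5→7 bottleneck 4, total now 15
augment #3: 4→0→3→7 bottleneck 12, total now 27
augment #4: 4→1→6→7 bottleneck 7, total now 34
augment #5: 4→2→3→7 bottleneck 1, total now 35
augment #6: 4→2→3→6→7 bottleneck 2, total now 37

Maximum flow value: 37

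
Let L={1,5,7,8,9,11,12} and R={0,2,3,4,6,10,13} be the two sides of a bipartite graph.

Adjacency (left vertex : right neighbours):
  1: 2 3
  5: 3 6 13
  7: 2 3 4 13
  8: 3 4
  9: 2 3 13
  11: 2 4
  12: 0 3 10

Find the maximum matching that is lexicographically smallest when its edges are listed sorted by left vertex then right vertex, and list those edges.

Lex-smallest maximum matching: {(1,2), (5,6), (7,3), (8,4), (9,13), (12,0)}

|M| = 6 (so the lex-smallest maximum matching has 6 edges)
process left vertices in ascending order; for each, take the smallest-labelled available neighbour that still permits 6 edges overall, or leave it unmatched if none does
lex-smallest matching: {1-2, 5-6, 7-3, 8-4, 9-13, 12-0}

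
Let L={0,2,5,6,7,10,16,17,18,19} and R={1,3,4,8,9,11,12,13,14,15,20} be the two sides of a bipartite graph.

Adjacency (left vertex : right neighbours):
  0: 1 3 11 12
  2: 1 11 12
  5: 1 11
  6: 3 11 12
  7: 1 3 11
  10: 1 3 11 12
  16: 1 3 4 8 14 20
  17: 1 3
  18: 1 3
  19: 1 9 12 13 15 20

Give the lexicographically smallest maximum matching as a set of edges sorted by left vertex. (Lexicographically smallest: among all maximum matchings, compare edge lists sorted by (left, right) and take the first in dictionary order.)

|M| = 6 (so the lex-smallest maximum matching has 6 edges)
process left vertices in ascending order; for each, take the smallest-labelled available neighbour that still permits 6 edges overall, or leave it unmatched if none does
lex-smallest matching: {0-1, 2-11, 6-3, 10-12, 16-4, 19-9}

Lex-smallest maximum matching: {(0,1), (2,11), (6,3), (10,12), (16,4), (19,9)}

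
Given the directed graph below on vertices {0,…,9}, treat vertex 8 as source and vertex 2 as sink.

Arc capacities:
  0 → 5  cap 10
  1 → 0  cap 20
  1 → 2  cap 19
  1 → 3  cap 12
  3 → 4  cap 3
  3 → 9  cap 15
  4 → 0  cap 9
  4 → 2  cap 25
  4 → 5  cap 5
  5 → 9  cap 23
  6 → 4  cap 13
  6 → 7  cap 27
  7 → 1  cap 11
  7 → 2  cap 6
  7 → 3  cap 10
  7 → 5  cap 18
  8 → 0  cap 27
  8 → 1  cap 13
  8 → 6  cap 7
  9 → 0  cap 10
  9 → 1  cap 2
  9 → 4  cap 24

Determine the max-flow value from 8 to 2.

augment #1: 8→1→2 bottleneck 13, total now 13
augment #2: 8→6→4→2 bottleneck 7, total now 20
augment #3: 8→0→5→9→1→2 bottleneck 2, total now 22
augment #4: 8→0→5→9→4→2 bottleneck 8, total now 30

Maximum flow value: 30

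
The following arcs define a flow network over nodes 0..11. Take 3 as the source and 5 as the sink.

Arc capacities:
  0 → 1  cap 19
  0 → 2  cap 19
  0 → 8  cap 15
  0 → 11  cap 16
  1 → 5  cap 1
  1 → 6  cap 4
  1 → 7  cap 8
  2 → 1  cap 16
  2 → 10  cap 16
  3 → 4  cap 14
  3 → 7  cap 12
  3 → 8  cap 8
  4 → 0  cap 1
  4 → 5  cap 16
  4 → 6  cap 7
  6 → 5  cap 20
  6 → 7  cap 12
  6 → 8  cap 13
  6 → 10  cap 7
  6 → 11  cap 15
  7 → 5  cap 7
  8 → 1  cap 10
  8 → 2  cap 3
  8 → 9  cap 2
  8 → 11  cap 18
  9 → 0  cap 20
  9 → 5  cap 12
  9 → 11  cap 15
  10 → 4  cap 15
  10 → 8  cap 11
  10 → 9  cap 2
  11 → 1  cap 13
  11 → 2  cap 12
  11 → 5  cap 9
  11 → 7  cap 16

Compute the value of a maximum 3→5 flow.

Maximum flow value: 29

augment #1: 3→4→5 bottleneck 14, total now 14
augment #2: 3→7→5 bottleneck 7, total now 21
augment #3: 3→8→1→5 bottleneck 1, total now 22
augment #4: 3→8→9→5 bottleneck 2, total now 24
augment #5: 3→8→11→5 bottleneck 5, total now 29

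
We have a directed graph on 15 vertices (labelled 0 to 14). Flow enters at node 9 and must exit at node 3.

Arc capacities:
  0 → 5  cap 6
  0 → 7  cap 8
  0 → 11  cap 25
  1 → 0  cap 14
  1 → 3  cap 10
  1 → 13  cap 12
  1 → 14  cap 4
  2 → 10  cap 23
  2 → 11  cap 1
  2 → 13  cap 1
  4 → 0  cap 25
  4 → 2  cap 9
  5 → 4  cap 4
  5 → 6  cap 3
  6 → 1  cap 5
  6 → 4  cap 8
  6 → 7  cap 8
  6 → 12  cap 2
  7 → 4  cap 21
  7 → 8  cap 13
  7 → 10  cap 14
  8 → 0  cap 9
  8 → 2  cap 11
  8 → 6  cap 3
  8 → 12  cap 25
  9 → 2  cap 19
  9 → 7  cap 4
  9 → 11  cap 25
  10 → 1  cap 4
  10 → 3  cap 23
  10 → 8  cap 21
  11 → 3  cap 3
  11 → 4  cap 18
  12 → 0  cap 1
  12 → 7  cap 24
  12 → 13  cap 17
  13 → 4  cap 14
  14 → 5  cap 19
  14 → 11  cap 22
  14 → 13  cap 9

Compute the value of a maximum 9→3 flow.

augment #1: 9→11→3 bottleneck 3, total now 3
augment #2: 9→2→10→3 bottleneck 19, total now 22
augment #3: 9→7→10→3 bottleneck 4, total now 26
augment #4: 9→11→4→2→10→1→3 bottleneck 4, total now 30
augment #5: 9→11→4→0→5→6→1→3 bottleneck 3, total now 33
augment #6: 9→11→4→0→7→8→6→1→3 bottleneck 2, total now 35

Maximum flow value: 35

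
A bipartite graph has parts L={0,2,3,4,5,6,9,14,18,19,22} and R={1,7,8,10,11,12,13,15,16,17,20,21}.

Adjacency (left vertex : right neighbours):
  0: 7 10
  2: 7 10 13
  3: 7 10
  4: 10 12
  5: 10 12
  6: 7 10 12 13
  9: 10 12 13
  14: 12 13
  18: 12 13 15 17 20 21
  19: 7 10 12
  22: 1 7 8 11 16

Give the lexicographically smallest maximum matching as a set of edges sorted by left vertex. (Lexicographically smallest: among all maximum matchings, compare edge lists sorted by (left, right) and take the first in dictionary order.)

Lex-smallest maximum matching: {(0,7), (2,10), (4,12), (6,13), (18,15), (22,1)}

|M| = 6 (so the lex-smallest maximum matching has 6 edges)
process left vertices in ascending order; for each, take the smallest-labelled available neighbour that still permits 6 edges overall, or leave it unmatched if none does
lex-smallest matching: {0-7, 2-10, 4-12, 6-13, 18-15, 22-1}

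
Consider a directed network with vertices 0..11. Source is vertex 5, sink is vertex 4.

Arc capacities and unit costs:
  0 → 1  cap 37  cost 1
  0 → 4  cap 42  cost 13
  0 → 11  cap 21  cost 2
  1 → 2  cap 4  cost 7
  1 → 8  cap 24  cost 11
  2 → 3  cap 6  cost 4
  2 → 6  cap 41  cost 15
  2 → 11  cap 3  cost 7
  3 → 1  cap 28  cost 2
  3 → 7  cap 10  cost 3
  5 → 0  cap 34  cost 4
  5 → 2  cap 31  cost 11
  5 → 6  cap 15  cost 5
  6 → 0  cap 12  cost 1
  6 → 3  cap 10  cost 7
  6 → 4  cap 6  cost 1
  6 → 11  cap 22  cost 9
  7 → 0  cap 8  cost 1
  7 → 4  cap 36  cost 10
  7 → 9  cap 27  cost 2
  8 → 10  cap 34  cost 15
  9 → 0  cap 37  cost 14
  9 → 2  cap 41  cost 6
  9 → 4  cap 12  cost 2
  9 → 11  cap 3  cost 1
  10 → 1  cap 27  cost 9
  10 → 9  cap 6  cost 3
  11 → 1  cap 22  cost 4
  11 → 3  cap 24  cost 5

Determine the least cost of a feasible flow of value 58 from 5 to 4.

Minimum cost for 58 units: 1007

shortest-cost path #1: 5→6→4 push 6 @ unit cost 6 (adds 36)
shortest-cost path #2: 5→0→4 push 34 @ unit cost 17 (adds 578)
shortest-cost path #3: 5→6→0→4 push 8 @ unit cost 19 (adds 152)
shortest-cost path #4: 5→6→3→7→9→4 push 1 @ unit cost 19 (adds 19)
shortest-cost path #5: 5→2→3→7→9→4 push 6 @ unit cost 22 (adds 132)
shortest-cost path #6: 5→2→11→3→7→9→4 push 3 @ unit cost 30 (adds 90)
total cost = 1007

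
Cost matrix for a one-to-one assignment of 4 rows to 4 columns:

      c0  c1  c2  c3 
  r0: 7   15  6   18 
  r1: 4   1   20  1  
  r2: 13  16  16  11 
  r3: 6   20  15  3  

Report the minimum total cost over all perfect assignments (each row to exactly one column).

Minimum assignment cost: 23

optimal assignment: row0→col2 (cost 6), row1→col1 (cost 1), row2→col0 (cost 13), row3→col3 (cost 3)
total = 6 + 1 + 13 + 3 = 23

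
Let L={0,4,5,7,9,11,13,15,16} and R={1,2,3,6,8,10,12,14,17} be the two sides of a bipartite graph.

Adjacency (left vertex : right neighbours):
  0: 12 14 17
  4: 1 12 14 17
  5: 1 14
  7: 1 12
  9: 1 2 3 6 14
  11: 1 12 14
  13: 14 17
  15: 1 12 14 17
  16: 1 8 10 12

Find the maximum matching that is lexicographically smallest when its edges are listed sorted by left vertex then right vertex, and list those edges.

|M| = 6 (so the lex-smallest maximum matching has 6 edges)
process left vertices in ascending order; for each, take the smallest-labelled available neighbour that still permits 6 edges overall, or leave it unmatched if none does
lex-smallest matching: {0-12, 4-1, 5-14, 9-2, 13-17, 16-8}

Lex-smallest maximum matching: {(0,12), (4,1), (5,14), (9,2), (13,17), (16,8)}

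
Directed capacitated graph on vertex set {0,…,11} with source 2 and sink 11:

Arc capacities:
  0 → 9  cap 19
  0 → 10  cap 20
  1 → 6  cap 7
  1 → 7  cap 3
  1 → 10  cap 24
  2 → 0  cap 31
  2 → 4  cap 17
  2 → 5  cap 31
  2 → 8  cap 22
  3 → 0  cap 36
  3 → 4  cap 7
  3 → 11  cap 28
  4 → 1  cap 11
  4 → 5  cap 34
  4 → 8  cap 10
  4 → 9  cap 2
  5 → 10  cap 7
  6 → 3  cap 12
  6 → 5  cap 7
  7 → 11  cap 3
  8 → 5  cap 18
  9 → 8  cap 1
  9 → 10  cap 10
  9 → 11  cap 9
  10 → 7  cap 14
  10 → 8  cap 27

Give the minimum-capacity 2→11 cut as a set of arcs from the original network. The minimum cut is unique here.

Min-cut arcs: {(1,6), (7,11), (9,11)} (total capacity 19)

augment #1: 2→0→9→11 push 9
augment #2: 2→0→10→7→11 push 3
augment #3: 2→4→1→6→3→11 push 7
max flow = 19; residual-reachable set from 2 gives S-side
cut edges (S→T): {(1,6), (7,11), (9,11)} total cap 19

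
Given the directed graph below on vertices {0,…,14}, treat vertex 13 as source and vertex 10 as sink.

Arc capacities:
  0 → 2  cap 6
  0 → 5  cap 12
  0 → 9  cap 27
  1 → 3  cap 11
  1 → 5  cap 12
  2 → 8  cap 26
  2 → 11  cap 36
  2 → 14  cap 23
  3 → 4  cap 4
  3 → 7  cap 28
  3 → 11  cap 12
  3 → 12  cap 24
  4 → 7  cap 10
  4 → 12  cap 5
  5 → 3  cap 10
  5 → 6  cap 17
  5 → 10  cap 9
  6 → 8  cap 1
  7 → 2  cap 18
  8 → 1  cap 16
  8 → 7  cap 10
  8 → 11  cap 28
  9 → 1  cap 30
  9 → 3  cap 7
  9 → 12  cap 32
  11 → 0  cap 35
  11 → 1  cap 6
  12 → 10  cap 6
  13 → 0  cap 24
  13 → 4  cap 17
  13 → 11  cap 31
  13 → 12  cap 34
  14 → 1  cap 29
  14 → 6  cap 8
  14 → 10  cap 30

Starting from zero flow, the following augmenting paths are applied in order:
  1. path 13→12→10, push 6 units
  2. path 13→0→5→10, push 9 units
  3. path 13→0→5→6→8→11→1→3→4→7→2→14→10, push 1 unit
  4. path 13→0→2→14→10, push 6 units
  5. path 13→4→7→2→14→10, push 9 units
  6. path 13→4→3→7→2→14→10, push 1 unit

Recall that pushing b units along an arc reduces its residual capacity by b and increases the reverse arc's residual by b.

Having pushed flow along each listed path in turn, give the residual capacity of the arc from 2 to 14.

after path 1 (13→12→10, push 6): res(2,14)=23
after path 2 (13→0→5→10, push 9): res(2,14)=23
after path 3 (13→0→5→6→8→11→1→3→4→7→2→14→10, push 1): res(2,14)=22
after path 4 (13→0→2→14→10, push 6): res(2,14)=16
after path 5 (13→4→7→2→14→10, push 9): res(2,14)=7
after path 6 (13→4→3→7→2→14→10, push 1): res(2,14)=6

Residual capacity of (2,14): 6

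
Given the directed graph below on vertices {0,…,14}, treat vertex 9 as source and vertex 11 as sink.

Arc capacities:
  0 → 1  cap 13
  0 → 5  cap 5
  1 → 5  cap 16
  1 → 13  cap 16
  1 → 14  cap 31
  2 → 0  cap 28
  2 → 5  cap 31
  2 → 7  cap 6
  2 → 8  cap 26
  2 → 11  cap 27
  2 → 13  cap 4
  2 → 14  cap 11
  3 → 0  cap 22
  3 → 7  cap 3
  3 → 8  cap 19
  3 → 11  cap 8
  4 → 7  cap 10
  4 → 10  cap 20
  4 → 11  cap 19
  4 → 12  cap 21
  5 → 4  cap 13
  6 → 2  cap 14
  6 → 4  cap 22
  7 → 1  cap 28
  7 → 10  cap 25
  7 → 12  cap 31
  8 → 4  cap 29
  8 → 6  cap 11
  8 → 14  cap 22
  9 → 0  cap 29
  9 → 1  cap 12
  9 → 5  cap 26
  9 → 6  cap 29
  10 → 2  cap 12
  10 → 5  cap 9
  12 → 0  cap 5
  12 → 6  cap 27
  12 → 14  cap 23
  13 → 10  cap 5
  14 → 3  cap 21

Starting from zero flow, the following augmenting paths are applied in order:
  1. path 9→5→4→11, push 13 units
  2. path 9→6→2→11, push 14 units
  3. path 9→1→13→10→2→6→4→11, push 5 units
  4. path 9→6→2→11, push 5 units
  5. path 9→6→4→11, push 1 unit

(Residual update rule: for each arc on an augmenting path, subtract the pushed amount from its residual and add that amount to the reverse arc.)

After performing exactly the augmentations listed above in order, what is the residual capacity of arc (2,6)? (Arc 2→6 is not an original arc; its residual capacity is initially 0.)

Residual capacity of (2,6): 14

after path 1 (9→5→4→11, push 13): res(2,6)=0
after path 2 (9→6→2→11, push 14): res(2,6)=14
after path 3 (9→1→13→10→2→6→4→11, push 5): res(2,6)=9
after path 4 (9→6→2→11, push 5): res(2,6)=14
after path 5 (9→6→4→11, push 1): res(2,6)=14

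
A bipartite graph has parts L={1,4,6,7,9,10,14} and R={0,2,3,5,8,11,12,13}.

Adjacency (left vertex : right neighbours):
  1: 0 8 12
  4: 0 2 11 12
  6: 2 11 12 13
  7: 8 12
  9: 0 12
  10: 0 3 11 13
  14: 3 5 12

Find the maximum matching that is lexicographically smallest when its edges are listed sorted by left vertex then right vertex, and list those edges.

|M| = 7 (so the lex-smallest maximum matching has 7 edges)
process left vertices in ascending order; for each, take the smallest-labelled available neighbour that still permits 7 edges overall, or leave it unmatched if none does
lex-smallest matching: {1-0, 4-2, 6-11, 7-8, 9-12, 10-3, 14-5}

Lex-smallest maximum matching: {(1,0), (4,2), (6,11), (7,8), (9,12), (10,3), (14,5)}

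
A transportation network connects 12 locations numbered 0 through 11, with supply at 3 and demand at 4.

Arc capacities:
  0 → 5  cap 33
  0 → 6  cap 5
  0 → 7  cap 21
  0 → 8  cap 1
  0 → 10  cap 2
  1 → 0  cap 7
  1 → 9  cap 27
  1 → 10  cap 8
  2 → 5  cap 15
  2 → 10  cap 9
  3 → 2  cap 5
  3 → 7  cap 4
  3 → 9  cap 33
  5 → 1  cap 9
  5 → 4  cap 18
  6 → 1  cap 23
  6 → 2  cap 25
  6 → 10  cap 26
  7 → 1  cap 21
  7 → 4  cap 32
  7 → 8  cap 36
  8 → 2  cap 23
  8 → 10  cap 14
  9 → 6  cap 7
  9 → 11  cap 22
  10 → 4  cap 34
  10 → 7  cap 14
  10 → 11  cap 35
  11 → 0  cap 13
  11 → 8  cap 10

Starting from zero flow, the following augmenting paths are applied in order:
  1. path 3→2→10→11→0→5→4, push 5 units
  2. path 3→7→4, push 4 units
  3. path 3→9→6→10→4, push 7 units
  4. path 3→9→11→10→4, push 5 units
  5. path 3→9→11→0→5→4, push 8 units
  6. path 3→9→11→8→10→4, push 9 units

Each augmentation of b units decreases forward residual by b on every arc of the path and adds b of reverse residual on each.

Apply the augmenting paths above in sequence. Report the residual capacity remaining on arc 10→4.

Residual capacity of (10,4): 13

after path 1 (3→2→10→11→0→5→4, push 5): res(10,4)=34
after path 2 (3→7→4, push 4): res(10,4)=34
after path 3 (3→9→6→10→4, push 7): res(10,4)=27
after path 4 (3→9→11→10→4, push 5): res(10,4)=22
after path 5 (3→9→11→0→5→4, push 8): res(10,4)=22
after path 6 (3→9→11→8→10→4, push 9): res(10,4)=13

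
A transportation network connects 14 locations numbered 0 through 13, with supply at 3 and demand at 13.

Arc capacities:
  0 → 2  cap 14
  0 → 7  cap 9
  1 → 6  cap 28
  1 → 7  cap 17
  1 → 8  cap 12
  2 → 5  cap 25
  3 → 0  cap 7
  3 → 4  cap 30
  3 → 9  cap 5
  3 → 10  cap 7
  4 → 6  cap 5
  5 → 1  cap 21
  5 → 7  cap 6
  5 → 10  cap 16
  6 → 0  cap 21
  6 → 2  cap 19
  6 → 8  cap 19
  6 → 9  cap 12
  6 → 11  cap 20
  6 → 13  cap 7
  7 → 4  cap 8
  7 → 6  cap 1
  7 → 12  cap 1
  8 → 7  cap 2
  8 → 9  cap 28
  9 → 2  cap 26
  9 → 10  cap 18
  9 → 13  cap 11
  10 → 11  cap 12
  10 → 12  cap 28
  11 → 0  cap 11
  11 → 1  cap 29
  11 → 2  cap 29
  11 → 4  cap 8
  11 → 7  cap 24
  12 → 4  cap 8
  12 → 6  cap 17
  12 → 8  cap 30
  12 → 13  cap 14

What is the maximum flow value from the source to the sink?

Maximum flow value: 24

augment #1: 3→9→13 bottleneck 5, total now 5
augment #2: 3→4→6→13 bottleneck 5, total now 10
augment #3: 3→10→12→13 bottleneck 7, total now 17
augment #4: 3→0→7→6→13 bottleneck 1, total now 18
augment #5: 3→0→7→12→13 bottleneck 1, total now 19
augment #6: 3→0→2→5→1→6→13 bottleneck 1, total now 20
augment #7: 3→0→2→5→10→12→13 bottleneck 4, total now 24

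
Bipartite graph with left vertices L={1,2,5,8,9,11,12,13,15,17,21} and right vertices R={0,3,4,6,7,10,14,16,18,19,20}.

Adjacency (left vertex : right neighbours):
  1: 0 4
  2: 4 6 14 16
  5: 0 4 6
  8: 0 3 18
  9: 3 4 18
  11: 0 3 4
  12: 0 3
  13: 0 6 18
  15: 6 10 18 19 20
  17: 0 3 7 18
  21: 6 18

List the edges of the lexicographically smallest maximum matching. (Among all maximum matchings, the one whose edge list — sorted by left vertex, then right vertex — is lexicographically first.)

Lex-smallest maximum matching: {(1,0), (2,14), (5,4), (8,3), (9,18), (13,6), (15,10), (17,7)}

|M| = 8 (so the lex-smallest maximum matching has 8 edges)
process left vertices in ascending order; for each, take the smallest-labelled available neighbour that still permits 8 edges overall, or leave it unmatched if none does
lex-smallest matching: {1-0, 2-14, 5-4, 8-3, 9-18, 13-6, 15-10, 17-7}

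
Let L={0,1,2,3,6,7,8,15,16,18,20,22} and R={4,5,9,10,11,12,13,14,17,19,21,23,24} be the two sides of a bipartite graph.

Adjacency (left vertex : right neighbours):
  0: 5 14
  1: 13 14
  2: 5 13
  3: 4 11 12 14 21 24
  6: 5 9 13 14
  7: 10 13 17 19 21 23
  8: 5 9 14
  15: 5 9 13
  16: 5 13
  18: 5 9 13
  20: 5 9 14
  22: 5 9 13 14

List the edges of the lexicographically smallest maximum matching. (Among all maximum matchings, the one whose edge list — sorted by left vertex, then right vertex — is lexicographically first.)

|M| = 6 (so the lex-smallest maximum matching has 6 edges)
process left vertices in ascending order; for each, take the smallest-labelled available neighbour that still permits 6 edges overall, or leave it unmatched if none does
lex-smallest matching: {0-5, 1-13, 3-4, 6-9, 7-10, 8-14}

Lex-smallest maximum matching: {(0,5), (1,13), (3,4), (6,9), (7,10), (8,14)}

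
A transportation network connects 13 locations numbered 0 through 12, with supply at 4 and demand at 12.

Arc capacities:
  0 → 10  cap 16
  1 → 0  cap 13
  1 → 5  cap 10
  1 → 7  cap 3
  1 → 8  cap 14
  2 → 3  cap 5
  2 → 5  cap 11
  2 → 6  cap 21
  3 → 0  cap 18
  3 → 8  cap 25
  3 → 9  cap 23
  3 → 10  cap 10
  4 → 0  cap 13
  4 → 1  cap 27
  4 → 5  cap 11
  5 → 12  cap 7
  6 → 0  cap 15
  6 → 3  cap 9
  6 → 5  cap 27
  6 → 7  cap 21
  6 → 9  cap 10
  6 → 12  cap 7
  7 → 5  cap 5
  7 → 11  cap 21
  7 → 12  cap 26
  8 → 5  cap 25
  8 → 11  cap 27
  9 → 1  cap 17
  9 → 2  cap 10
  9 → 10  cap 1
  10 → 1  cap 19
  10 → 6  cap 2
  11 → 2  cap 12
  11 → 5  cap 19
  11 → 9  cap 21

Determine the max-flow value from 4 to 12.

Maximum flow value: 26

augment #1: 4→5→12 bottleneck 7, total now 7
augment #2: 4→1→7→12 bottleneck 3, total now 10
augment #3: 4→0→10→6→12 bottleneck 2, total now 12
augment #4: 4→1→8→11→2→6→12 bottleneck 5, total now 17
augment #5: 4→1→8→11→2→6→7→12 bottleneck 7, total now 24
augment #6: 4→1→8→11→9→2→6→7→12 bottleneck 2, total now 26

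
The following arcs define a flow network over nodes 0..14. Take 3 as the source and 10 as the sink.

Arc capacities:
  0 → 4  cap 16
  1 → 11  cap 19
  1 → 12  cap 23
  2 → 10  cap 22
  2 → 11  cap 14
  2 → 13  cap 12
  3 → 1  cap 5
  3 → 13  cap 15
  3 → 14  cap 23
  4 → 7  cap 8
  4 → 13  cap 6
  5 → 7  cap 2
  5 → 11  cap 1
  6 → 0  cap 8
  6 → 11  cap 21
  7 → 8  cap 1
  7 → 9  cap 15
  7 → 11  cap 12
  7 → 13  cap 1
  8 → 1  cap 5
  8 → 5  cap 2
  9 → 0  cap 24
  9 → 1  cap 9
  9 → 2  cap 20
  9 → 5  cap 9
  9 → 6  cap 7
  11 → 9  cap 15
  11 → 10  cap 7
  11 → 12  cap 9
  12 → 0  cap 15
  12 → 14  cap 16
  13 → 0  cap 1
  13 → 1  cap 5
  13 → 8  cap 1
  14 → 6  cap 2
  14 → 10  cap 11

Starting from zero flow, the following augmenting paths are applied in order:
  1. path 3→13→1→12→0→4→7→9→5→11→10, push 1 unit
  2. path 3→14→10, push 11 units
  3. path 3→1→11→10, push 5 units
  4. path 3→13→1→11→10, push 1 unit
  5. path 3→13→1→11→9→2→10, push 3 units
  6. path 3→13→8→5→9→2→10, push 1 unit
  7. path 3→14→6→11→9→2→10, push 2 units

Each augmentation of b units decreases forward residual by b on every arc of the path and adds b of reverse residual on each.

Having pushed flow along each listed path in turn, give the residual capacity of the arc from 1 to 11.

Residual capacity of (1,11): 10

after path 1 (3→13→1→12→0→4→7→9→5→11→10, push 1): res(1,11)=19
after path 2 (3→14→10, push 11): res(1,11)=19
after path 3 (3→1→11→10, push 5): res(1,11)=14
after path 4 (3→13→1→11→10, push 1): res(1,11)=13
after path 5 (3→13→1→11→9→2→10, push 3): res(1,11)=10
after path 6 (3→13→8→5→9→2→10, push 1): res(1,11)=10
after path 7 (3→14→6→11→9→2→10, push 2): res(1,11)=10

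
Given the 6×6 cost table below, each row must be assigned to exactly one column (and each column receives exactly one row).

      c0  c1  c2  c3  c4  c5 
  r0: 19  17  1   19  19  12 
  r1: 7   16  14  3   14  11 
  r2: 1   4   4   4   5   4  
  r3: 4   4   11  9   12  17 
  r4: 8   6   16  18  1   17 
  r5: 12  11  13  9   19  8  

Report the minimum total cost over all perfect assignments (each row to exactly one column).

Minimum assignment cost: 18

optimal assignment: row0→col2 (cost 1), row1→col3 (cost 3), row2→col0 (cost 1), row3→col1 (cost 4), row4→col4 (cost 1), row5→col5 (cost 8)
total = 1 + 3 + 1 + 4 + 1 + 8 = 18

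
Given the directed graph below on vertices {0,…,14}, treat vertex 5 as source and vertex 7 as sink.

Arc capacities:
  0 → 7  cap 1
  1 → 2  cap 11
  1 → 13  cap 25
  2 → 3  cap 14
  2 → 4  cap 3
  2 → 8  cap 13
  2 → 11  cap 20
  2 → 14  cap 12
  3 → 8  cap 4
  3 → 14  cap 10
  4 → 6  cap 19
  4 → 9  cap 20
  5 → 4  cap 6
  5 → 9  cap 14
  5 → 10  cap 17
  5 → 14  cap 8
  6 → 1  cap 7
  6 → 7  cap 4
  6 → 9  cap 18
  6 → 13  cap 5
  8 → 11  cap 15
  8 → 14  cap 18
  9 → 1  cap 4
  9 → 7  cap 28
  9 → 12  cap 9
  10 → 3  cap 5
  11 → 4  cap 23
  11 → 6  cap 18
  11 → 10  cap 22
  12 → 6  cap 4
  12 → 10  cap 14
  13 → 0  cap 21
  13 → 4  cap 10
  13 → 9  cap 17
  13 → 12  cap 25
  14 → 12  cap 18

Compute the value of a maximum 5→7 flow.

augment #1: 5→9→7 bottleneck 14, total now 14
augment #2: 5→4→6→7 bottleneck 4, total now 18
augment #3: 5→4→9→7 bottleneck 2, total now 20
augment #4: 5→14→12→6→9→7 bottleneck 4, total now 24
augment #5: 5→10→3→8→11→4→9→7 bottleneck 4, total now 28

Maximum flow value: 28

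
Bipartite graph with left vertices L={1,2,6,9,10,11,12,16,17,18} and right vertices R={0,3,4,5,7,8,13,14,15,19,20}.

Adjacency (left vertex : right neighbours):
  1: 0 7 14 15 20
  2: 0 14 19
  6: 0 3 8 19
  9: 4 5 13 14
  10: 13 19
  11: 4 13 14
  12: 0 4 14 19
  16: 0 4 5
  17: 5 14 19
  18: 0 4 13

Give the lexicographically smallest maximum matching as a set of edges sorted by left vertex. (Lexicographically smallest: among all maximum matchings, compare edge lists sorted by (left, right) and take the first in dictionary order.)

Lex-smallest maximum matching: {(1,7), (2,0), (6,3), (9,4), (10,13), (11,14), (12,19), (16,5)}

|M| = 8 (so the lex-smallest maximum matching has 8 edges)
process left vertices in ascending order; for each, take the smallest-labelled available neighbour that still permits 8 edges overall, or leave it unmatched if none does
lex-smallest matching: {1-7, 2-0, 6-3, 9-4, 10-13, 11-14, 12-19, 16-5}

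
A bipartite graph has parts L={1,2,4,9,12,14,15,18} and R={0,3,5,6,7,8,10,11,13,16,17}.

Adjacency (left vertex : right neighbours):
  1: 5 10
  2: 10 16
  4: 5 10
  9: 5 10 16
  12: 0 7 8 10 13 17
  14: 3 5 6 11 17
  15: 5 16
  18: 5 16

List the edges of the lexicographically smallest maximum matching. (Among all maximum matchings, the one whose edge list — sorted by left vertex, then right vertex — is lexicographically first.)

Lex-smallest maximum matching: {(1,5), (2,10), (9,16), (12,0), (14,3)}

|M| = 5 (so the lex-smallest maximum matching has 5 edges)
process left vertices in ascending order; for each, take the smallest-labelled available neighbour that still permits 5 edges overall, or leave it unmatched if none does
lex-smallest matching: {1-5, 2-10, 9-16, 12-0, 14-3}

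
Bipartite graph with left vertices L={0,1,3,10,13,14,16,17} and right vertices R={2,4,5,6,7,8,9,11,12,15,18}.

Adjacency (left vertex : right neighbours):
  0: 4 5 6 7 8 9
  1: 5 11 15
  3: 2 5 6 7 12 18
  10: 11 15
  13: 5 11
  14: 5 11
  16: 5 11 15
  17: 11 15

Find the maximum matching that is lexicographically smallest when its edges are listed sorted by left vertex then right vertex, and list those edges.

Lex-smallest maximum matching: {(0,4), (1,5), (3,2), (10,11), (16,15)}

|M| = 5 (so the lex-smallest maximum matching has 5 edges)
process left vertices in ascending order; for each, take the smallest-labelled available neighbour that still permits 5 edges overall, or leave it unmatched if none does
lex-smallest matching: {0-4, 1-5, 3-2, 10-11, 16-15}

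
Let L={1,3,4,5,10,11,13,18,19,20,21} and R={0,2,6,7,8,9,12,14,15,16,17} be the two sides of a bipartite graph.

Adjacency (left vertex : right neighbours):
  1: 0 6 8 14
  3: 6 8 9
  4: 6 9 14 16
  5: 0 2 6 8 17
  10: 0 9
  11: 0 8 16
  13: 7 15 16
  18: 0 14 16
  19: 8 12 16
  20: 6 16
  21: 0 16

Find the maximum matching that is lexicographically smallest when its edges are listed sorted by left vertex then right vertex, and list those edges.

Lex-smallest maximum matching: {(1,0), (3,6), (4,9), (5,2), (11,8), (13,7), (18,14), (19,12), (20,16)}

|M| = 9 (so the lex-smallest maximum matching has 9 edges)
process left vertices in ascending order; for each, take the smallest-labelled available neighbour that still permits 9 edges overall, or leave it unmatched if none does
lex-smallest matching: {1-0, 3-6, 4-9, 5-2, 11-8, 13-7, 18-14, 19-12, 20-16}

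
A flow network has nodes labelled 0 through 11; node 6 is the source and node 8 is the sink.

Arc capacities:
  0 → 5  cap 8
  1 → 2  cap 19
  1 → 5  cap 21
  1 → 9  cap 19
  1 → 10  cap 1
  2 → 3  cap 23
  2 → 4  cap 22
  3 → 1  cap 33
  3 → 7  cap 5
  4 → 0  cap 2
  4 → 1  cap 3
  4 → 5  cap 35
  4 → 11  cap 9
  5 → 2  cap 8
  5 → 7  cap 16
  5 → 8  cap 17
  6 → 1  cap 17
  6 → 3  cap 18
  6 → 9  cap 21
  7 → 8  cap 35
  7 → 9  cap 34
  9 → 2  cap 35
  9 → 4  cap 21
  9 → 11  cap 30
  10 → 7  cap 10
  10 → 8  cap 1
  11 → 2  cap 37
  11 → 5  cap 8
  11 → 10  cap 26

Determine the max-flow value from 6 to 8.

Maximum flow value: 49

augment #1: 6→1→5→8 bottleneck 17, total now 17
augment #2: 6→3→7→8 bottleneck 5, total now 22
augment #3: 6→3→1→10→8 bottleneck 1, total now 23
augment #4: 6→3→1→5→7→8 bottleneck 4, total now 27
augment #5: 6→9→4→5→7→8 bottleneck 12, total now 39
augment #6: 6→9→11→10→7→8 bottleneck 9, total now 48
augment #7: 6→3→1→9→11→10→7→8 bottleneck 1, total now 49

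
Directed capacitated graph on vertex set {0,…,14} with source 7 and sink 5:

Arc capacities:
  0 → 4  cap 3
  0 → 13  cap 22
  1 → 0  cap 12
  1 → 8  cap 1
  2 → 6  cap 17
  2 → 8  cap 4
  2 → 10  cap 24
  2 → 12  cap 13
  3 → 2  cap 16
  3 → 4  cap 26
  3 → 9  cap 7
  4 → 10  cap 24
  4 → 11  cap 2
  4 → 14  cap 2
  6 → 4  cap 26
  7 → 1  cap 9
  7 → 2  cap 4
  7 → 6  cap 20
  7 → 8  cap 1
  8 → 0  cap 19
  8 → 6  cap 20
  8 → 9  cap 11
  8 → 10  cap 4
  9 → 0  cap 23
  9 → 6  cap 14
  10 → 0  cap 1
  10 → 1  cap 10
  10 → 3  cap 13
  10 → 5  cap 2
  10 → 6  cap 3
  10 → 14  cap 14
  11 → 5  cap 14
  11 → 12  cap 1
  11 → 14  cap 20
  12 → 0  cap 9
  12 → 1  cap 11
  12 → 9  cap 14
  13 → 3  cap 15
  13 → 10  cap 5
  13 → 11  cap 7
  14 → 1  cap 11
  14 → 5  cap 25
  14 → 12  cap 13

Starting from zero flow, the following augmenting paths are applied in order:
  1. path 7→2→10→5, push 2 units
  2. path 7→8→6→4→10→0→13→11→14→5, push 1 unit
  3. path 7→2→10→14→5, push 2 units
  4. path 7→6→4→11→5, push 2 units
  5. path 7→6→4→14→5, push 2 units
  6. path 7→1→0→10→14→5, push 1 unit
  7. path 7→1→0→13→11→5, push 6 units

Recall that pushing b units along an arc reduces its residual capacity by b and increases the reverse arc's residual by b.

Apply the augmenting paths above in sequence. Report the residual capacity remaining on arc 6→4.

after path 1 (7→2→10→5, push 2): res(6,4)=26
after path 2 (7→8→6→4→10→0→13→11→14→5, push 1): res(6,4)=25
after path 3 (7→2→10→14→5, push 2): res(6,4)=25
after path 4 (7→6→4→11→5, push 2): res(6,4)=23
after path 5 (7→6→4→14→5, push 2): res(6,4)=21
after path 6 (7→1→0→10→14→5, push 1): res(6,4)=21
after path 7 (7→1→0→13→11→5, push 6): res(6,4)=21

Residual capacity of (6,4): 21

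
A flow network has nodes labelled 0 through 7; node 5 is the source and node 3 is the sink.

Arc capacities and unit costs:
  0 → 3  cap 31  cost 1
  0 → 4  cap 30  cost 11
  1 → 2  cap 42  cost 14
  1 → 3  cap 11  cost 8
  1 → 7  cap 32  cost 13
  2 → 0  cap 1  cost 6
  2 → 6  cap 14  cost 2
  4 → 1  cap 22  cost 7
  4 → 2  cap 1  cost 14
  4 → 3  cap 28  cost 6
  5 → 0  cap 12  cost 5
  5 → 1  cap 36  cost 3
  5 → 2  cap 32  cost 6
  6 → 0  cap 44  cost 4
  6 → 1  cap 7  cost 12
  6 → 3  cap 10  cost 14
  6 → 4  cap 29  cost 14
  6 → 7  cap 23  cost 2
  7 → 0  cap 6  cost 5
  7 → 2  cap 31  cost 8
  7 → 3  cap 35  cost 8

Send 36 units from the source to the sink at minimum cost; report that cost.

shortest-cost path #1: 5→0→3 push 12 @ unit cost 6 (adds 72)
shortest-cost path #2: 5→1→3 push 11 @ unit cost 11 (adds 121)
shortest-cost path #3: 5→2→0→3 push 1 @ unit cost 13 (adds 13)
shortest-cost path #4: 5→2→6→0→3 push 12 @ unit cost 13 (adds 156)
total cost = 362

Minimum cost for 36 units: 362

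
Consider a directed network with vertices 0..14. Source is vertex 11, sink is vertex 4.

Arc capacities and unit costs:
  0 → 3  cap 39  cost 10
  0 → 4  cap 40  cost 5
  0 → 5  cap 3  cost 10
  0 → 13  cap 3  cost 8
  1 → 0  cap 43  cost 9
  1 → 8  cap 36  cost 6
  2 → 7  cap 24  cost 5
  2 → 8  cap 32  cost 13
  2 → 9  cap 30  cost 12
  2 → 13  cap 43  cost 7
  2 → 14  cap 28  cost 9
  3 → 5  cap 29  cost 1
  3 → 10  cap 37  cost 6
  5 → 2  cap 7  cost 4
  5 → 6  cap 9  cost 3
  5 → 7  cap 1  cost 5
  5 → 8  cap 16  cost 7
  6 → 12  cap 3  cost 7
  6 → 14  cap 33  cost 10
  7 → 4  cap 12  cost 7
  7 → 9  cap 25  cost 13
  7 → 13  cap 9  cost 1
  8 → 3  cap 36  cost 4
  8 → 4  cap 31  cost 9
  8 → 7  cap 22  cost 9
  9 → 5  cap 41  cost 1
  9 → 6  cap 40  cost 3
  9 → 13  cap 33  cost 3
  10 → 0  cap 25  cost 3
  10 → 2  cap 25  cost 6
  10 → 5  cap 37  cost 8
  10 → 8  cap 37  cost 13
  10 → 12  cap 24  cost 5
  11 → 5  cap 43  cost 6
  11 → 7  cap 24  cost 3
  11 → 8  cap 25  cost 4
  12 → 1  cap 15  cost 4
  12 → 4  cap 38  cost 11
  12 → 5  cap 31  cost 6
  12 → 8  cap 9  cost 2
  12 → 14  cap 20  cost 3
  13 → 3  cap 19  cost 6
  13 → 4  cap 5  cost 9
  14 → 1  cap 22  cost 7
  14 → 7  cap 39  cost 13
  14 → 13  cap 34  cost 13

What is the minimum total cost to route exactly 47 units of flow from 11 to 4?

shortest-cost path #1: 11→7→4 push 12 @ unit cost 10 (adds 120)
shortest-cost path #2: 11→8→4 push 25 @ unit cost 13 (adds 325)
shortest-cost path #3: 11→7→13→4 push 5 @ unit cost 13 (adds 65)
shortest-cost path #4: 11→5→8→4 push 5 @ unit cost 22 (adds 110)
total cost = 620

Minimum cost for 47 units: 620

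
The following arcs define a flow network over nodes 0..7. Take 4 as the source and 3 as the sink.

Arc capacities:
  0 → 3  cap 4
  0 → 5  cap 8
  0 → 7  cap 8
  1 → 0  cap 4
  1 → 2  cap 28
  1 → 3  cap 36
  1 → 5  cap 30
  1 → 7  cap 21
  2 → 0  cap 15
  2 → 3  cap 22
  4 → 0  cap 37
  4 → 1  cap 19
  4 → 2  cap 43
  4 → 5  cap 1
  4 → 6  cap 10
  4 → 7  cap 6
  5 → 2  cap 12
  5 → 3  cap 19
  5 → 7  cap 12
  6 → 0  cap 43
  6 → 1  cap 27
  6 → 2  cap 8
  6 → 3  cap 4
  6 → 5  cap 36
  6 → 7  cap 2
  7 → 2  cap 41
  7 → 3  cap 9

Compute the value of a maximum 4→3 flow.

augment #1: 4→0→3 bottleneck 4, total now 4
augment #2: 4→1→3 bottleneck 19, total now 23
augment #3: 4→2→3 bottleneck 22, total now 45
augment #4: 4→5→3 bottleneck 1, total now 46
augment #5: 4→6→3 bottleneck 4, total now 50
augment #6: 4→7→3 bottleneck 6, total now 56
augment #7: 4→0→5→3 bottleneck 8, total now 64
augment #8: 4→0→7→3 bottleneck 3, total now 67
augment #9: 4→6→1→3 bottleneck 6, total now 73

Maximum flow value: 73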